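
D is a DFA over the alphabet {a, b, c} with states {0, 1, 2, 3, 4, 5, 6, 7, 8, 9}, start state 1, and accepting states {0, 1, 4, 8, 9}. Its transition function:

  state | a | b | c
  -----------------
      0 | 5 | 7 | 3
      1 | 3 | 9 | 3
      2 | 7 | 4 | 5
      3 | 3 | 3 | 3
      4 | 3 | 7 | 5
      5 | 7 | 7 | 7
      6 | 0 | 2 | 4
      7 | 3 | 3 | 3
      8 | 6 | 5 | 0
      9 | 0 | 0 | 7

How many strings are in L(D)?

The useful subgraph on states {0, 1, 9} is acyclic, so L(D) is finite; the longest accepting path visits 3 useful states, giving maximum string length 2.
Counting accepting paths from 1 by length: 1 of length 0, 1 of length 1, 2 of length 2. Total 4.

4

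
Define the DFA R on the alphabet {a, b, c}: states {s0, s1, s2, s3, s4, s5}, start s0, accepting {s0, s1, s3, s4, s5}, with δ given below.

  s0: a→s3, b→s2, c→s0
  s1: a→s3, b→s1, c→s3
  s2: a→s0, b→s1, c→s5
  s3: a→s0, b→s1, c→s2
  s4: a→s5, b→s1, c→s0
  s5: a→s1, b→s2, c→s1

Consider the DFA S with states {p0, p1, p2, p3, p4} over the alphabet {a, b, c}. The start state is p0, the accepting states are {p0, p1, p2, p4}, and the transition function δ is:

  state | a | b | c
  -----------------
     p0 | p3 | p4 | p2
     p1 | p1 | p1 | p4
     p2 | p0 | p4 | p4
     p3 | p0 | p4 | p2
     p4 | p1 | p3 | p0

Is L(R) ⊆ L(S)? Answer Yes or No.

The string a is in L(R) but not in L(S).
So L(R) ⊄ L(S).

No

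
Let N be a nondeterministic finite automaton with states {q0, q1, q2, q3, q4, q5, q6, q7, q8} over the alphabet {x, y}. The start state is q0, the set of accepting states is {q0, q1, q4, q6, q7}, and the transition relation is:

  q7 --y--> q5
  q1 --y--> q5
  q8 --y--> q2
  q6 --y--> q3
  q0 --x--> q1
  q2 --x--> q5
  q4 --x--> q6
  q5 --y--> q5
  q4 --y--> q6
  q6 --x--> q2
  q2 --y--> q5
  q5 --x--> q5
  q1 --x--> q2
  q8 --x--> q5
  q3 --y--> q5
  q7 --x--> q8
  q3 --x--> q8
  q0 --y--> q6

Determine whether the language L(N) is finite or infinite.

finite

The useful states (reachable from q0 and able to reach an accepting state) are {q0, q1, q6}.
Restricted to these states the transition graph has no cycle, so every accepting path has bounded length and L is finite.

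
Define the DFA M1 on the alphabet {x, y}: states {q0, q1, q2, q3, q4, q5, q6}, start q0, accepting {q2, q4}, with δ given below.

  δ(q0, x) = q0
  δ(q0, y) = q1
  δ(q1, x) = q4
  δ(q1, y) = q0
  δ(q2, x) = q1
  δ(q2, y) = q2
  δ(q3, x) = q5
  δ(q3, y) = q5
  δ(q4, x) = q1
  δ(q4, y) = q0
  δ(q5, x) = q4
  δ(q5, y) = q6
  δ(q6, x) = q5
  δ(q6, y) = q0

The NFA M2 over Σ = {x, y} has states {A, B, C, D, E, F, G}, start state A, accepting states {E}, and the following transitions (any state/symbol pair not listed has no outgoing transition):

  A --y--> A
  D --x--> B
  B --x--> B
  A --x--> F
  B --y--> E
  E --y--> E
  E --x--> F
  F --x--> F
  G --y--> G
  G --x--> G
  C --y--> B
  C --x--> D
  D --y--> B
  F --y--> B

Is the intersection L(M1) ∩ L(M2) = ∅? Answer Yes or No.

Exploring the product automaton M1 × M2 from the start pair (q0, A), following both machines on each input symbol, reaches 10 state pairs: (q0, A), (q0, F), (q1, A), (q1, B), (q4, F), (q4, B), (q0, E), (q1, F), (q0, B), (q1, E).
M1 accepts in {q2, q4} and M2 accepts in {E}; no reachable pair has both components accepting, so no string drives both machines to acceptance simultaneously and L(M1) ∩ L(M2) = ∅.
So no string is accepted by both, and the intersection is empty.

Yes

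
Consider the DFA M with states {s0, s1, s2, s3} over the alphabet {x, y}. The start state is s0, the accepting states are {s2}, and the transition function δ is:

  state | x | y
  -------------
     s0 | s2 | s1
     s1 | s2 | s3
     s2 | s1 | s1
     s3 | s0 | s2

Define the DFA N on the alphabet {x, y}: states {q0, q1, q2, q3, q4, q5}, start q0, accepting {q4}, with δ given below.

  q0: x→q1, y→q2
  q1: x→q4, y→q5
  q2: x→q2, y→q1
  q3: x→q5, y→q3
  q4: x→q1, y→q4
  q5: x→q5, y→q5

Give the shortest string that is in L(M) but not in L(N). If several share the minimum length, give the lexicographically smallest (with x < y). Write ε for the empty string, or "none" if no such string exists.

The string x is accepted by M but not by N.
No shorter string lies in the difference, and x is the lexicographically first length-1 string in L(M) \ L(N).

x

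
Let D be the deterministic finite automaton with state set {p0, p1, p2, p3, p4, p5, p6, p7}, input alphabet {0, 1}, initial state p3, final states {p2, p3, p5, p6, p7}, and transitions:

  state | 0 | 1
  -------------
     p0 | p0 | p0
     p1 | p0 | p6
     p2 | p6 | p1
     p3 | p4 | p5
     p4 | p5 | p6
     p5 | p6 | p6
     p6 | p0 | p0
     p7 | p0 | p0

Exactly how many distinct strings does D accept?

8

The useful subgraph on states {p3, p4, p5, p6} is acyclic, so L(D) is finite; the longest accepting path visits 4 useful states, giving maximum string length 3.
Counting accepting paths from p3 by length: 1 of length 0, 1 of length 1, 4 of length 2, 2 of length 3. Total 8.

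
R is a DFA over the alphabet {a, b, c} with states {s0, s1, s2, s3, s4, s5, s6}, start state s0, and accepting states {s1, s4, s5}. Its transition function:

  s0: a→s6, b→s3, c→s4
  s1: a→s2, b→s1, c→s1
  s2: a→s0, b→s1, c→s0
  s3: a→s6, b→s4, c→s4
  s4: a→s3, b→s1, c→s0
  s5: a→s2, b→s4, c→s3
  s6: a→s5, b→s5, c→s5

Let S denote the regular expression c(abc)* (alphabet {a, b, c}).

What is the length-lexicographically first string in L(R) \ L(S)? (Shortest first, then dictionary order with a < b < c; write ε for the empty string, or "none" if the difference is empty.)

aa

The string aa is accepted by R but not by S.
No shorter string lies in the difference, and aa is the lexicographically first length-2 string in L(R) \ L(S).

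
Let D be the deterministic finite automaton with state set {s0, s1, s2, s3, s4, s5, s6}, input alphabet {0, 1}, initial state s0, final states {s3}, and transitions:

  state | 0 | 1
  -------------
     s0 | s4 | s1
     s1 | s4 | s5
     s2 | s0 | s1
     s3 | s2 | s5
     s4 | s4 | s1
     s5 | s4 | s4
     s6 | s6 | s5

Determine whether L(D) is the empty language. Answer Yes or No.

Yes

The states reachable from the start state are {s0, s1, s4, s5}.
None of the accepting states {s3} is reachable, so no string is accepted and L(D) = ∅.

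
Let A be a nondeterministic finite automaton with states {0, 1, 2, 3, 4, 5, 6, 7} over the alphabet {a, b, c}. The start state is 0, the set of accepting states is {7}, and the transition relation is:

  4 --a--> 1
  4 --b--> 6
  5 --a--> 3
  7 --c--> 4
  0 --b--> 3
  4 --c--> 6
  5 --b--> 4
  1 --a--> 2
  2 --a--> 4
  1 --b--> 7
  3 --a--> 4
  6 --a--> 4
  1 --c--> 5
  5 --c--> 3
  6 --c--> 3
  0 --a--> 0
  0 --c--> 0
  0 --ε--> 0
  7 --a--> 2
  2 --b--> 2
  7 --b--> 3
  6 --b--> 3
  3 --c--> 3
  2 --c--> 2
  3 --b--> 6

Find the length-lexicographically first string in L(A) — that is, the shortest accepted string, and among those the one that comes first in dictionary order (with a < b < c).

baab

A breadth-first search from 0 reaches an accepting state first via the path 0 → 3 → 4 → 1 → 7 on input baab.
No string of length < 4 is accepted (BFS exhausts all shorter strings without reaching an accepting state), and baab is the lexicographically least accepting string of length 4.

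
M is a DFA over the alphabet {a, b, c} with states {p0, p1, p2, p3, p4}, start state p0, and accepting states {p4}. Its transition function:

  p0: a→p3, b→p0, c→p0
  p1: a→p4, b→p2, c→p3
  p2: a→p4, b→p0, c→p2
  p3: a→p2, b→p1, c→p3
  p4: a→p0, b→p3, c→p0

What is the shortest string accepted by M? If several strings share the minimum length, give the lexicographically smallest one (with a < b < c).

A breadth-first search from p0 reaches an accepting state first via the path p0 → p3 → p2 → p4 on input aaa.
No string of length < 3 is accepted (BFS exhausts all shorter strings without reaching an accepting state), and aaa is the lexicographically least accepting string of length 3.

aaa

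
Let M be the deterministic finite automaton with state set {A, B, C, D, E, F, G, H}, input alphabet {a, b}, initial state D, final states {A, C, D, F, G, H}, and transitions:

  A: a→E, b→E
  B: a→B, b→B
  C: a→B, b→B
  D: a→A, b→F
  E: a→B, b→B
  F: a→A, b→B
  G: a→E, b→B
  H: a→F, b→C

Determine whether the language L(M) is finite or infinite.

finite

The useful states (reachable from D and able to reach an accepting state) are {A, D, F}.
Restricted to these states the transition graph has no cycle, so every accepting path has bounded length and L is finite.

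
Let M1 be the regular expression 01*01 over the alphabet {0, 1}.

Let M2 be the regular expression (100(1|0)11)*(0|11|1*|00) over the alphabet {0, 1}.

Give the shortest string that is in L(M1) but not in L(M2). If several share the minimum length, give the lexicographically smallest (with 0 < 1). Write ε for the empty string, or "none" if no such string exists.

001

The string 001 is accepted by M1 but not by M2.
No shorter string lies in the difference, and 001 is the lexicographically first length-3 string in L(M1) \ L(M2).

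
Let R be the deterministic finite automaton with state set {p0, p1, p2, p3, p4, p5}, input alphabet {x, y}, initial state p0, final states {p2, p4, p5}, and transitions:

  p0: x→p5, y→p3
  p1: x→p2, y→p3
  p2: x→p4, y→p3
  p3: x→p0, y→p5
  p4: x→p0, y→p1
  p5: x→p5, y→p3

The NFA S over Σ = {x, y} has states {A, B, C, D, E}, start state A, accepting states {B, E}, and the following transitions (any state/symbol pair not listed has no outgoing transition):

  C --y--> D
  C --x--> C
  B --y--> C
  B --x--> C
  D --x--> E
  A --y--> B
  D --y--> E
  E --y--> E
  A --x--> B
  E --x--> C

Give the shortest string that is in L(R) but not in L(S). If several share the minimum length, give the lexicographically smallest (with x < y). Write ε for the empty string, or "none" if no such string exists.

xx

The string xx is accepted by R but not by S.
No shorter string lies in the difference, and xx is the lexicographically first length-2 string in L(R) \ L(S).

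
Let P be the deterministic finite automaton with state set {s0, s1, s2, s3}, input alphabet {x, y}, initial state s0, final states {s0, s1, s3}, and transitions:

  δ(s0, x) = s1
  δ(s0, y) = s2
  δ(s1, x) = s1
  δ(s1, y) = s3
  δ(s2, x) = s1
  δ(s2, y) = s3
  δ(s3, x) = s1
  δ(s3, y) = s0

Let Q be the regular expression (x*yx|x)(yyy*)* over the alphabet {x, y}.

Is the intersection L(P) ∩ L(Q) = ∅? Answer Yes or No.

The string x is accepted by both P and Q.
Hence L(P) ∩ L(Q) ≠ ∅.

No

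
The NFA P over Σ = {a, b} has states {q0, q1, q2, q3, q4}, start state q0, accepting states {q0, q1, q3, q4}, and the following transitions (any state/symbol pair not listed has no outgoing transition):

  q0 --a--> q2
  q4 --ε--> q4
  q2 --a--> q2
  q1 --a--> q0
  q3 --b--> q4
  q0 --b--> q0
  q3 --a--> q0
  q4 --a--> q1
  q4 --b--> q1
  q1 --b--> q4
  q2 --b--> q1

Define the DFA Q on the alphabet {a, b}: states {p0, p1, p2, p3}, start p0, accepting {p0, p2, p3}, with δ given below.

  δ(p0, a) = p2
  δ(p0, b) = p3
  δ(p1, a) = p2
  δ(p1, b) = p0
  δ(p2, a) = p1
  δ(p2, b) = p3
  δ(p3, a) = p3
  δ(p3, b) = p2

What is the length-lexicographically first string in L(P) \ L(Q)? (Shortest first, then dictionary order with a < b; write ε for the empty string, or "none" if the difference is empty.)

The string abba is accepted by P but not by Q.
No shorter string lies in the difference, and abba is the lexicographically first length-4 string in L(P) \ L(Q).

abba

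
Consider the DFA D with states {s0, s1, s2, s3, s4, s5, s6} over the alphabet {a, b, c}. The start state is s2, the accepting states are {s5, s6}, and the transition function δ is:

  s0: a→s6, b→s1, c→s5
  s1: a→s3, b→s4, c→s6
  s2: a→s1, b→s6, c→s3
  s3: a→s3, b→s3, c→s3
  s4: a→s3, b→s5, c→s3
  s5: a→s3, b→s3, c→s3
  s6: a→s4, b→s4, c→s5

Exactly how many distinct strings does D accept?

9

The useful subgraph on states {s1, s2, s4, s5, s6} is acyclic, so L(D) is finite; the longest accepting path visits 5 useful states, giving maximum string length 4.
Counting accepting paths from s2 by length: 1 of length 1, 2 of length 2, 4 of length 3, 2 of length 4. Total 9.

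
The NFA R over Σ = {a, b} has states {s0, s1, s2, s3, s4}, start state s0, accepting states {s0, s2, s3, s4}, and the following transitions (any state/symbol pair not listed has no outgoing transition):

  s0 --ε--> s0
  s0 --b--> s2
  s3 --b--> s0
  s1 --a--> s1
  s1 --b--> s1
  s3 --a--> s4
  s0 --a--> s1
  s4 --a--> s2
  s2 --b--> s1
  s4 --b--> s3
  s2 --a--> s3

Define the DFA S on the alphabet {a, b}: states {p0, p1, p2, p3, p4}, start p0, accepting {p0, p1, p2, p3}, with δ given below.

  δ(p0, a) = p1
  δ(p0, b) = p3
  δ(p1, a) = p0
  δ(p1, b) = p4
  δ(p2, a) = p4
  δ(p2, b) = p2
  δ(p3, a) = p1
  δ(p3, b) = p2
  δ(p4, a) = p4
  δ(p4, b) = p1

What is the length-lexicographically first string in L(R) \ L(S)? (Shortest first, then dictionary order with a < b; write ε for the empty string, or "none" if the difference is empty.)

The string bab is accepted by R but not by S.
No shorter string lies in the difference, and bab is the lexicographically first length-3 string in L(R) \ L(S).

bab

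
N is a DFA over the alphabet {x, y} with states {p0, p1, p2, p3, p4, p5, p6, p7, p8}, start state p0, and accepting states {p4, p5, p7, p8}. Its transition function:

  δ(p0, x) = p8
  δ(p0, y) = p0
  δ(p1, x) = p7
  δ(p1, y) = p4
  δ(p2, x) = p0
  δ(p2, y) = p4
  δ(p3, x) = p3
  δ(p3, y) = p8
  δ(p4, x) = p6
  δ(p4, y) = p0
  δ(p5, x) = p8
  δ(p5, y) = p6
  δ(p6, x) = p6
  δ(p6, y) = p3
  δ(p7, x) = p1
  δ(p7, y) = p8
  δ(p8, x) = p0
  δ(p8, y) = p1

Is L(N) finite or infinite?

infinite

State p0 is reachable from the start and can reach an accepting state, and it lies on the cycle p0 → p8 → p0.
Traversing that cycle any number of times yields accepted strings of unbounded length, so the language is infinite.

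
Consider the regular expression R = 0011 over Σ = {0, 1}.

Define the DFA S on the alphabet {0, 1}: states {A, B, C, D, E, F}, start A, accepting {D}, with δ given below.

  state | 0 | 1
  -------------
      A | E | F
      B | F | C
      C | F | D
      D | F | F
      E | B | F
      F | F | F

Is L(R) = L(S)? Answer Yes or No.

Yes

Converting the expression R to a DFA (subset construction, then merging equivalent states) gives the minimal DFA with states {r0, r1, r2, r3, r4, r5}, start state r0, accepting states {r5} and transitions r0: 0→r1, 1→r2; r1: 0→r3, 1→r2; r2: 0→r2, 1→r2; r3: 0→r2, 1→r4; r4: 0→r2, 1→r5; r5: 0→r2, 1→r2.
Exploring the product automaton R × S from the start pair (r0, A), following both machines on each input symbol, reaches 6 state pairs: (r0, A), (r1, E), (r2, F), (r3, B), (r4, C), (r5, D).
R accepts in {r5} and S accepts in {D}. In every reachable pair the two components are either both accepting — (r5, D) — or both non-accepting, so no string is accepted by exactly one of the machines: L(R) \ L(S) and L(S) \ L(R) are both empty.
Hence every string is accepted by R iff it is accepted by S, and the two languages coincide.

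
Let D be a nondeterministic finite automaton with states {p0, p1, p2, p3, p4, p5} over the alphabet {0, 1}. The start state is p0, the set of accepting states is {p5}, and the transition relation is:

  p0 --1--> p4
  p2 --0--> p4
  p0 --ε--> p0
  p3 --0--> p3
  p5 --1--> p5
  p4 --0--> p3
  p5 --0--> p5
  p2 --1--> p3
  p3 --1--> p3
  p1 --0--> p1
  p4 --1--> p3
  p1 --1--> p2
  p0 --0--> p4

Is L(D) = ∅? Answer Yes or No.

Yes

The states reachable from the start state are {p0, p3, p4}.
None of the accepting states {p5} is reachable, so no string is accepted and L(D) = ∅.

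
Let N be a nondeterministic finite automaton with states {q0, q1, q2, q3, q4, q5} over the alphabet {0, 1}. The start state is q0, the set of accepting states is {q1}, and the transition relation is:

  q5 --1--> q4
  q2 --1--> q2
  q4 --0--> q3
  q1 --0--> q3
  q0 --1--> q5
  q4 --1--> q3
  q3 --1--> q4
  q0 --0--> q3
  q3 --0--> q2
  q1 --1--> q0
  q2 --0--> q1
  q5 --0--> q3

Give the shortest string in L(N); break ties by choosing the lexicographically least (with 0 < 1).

000

A breadth-first search from q0 reaches an accepting state first via the path q0 → q3 → q2 → q1 on input 000.
No string of length < 3 is accepted (BFS exhausts all shorter strings without reaching an accepting state), and 000 is the lexicographically least accepting string of length 3.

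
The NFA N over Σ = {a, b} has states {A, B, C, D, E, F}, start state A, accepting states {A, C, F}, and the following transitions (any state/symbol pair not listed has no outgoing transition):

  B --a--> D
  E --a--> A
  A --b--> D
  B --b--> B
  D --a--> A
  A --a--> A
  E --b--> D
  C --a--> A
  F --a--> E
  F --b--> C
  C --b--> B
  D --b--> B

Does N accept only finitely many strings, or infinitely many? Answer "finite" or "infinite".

State A is reachable from the start and can reach an accepting state, and it lies on the cycle A → A.
Traversing that cycle any number of times yields accepted strings of unbounded length, so the language is infinite.

infinite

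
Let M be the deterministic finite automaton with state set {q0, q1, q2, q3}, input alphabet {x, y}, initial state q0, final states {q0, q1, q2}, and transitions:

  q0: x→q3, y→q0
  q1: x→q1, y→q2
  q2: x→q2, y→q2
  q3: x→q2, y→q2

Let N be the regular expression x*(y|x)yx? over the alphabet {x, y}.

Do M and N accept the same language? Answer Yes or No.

The empty string ε is accepted by M but rejected by N.
So L(M) ≠ L(N).

No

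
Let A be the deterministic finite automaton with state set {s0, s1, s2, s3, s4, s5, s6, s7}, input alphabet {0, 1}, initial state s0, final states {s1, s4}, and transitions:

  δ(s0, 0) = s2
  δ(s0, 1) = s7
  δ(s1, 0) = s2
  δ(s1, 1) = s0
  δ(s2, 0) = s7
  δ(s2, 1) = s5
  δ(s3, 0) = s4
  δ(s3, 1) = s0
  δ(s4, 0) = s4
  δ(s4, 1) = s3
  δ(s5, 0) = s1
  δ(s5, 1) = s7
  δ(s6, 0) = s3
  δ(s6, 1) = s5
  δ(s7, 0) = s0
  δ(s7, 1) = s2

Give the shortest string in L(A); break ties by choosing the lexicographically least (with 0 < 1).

A breadth-first search from s0 reaches an accepting state first via the path s0 → s2 → s5 → s1 on input 010.
No string of length < 3 is accepted (BFS exhausts all shorter strings without reaching an accepting state), and 010 is the lexicographically least accepting string of length 3.

010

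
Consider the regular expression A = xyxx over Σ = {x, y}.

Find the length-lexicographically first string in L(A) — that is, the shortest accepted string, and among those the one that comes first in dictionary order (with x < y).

By inspection of the expression, no string of length less than 4 matches, and xyxx is the lexicographically first match of length 4.

xyxx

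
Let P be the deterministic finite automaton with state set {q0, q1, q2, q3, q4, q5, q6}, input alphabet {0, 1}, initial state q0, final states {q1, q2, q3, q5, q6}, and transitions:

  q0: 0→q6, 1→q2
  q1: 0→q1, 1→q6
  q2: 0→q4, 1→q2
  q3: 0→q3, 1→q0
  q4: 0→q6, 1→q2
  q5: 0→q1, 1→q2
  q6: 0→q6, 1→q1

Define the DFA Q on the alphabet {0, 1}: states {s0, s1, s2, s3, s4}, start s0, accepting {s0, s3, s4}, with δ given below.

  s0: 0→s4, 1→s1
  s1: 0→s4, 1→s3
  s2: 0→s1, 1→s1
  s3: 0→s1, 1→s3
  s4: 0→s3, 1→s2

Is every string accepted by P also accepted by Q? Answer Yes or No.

No

The string 1 is in L(P) but not in L(Q).
So L(P) ⊄ L(Q).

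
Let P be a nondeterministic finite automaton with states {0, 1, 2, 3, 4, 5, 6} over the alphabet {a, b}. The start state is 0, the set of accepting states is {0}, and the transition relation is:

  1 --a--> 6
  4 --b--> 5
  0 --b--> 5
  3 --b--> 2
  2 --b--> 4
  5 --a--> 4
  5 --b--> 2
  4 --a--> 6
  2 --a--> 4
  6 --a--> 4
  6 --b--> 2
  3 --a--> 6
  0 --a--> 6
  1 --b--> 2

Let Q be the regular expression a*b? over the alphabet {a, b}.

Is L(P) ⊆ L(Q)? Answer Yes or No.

Yes

Converting the expression Q to a DFA (subset construction, then merging equivalent states) gives the minimal DFA with states {q0, q1, q2}, start state q0, accepting states {q0, q1} and transitions q0: a→q0, b→q1; q1: a→q2, b→q2; q2: a→q2, b→q2.
Exploring the product automaton P × Q from the start pair (0, q0), following both machines on each input symbol, reaches 9 state pairs: (0, q0), (6, q0), (5, q1), (4, q0), (2, q1), (4, q2), (2, q2), (6, q2), (5, q2).
P accepts in {0} and Q accepts in {q0, q1}. The reachable pairs whose P-component is accepting are (0, q0); in each of them the Q-component is accepting too, so the product for L(P) \ L(Q) (P-component accepting, Q-component rejecting) has no reachable accepting pair and the difference is empty.
Hence every string in L(P) is also in L(Q).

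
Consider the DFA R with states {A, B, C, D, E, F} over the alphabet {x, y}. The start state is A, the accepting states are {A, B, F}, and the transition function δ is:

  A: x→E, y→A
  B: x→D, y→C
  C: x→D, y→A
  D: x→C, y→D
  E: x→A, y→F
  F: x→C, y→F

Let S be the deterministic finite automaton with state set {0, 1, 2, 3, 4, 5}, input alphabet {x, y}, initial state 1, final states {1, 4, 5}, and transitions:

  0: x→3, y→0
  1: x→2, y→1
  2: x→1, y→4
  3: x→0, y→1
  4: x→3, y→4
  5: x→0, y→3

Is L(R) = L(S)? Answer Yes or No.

Yes

Exploring the product automaton R × S from the start pair (A, 1), following both machines on each input symbol, reaches 5 state pairs: (A, 1), (E, 2), (F, 4), (C, 3), (D, 0).
R accepts in {A, B, F} and S accepts in {1, 4, 5}. In every reachable pair the two components are either both accepting — (A, 1), (F, 4) — or both non-accepting, so no string is accepted by exactly one of the machines: L(R) \ L(S) and L(S) \ L(R) are both empty.
Hence every string is accepted by R iff it is accepted by S, and the two languages coincide.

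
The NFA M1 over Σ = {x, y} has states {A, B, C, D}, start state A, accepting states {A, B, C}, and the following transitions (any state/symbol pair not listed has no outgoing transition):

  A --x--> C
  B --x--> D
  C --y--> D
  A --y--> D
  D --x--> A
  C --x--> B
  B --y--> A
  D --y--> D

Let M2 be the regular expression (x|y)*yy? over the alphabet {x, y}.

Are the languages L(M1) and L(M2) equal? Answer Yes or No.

No

The empty string ε is accepted by M1 but rejected by M2.
So L(M1) ≠ L(M2).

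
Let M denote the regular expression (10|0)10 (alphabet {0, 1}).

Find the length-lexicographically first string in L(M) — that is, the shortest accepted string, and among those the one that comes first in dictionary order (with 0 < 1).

010

By inspection of the expression, no string of length less than 3 matches, and 010 is the lexicographically first match of length 3.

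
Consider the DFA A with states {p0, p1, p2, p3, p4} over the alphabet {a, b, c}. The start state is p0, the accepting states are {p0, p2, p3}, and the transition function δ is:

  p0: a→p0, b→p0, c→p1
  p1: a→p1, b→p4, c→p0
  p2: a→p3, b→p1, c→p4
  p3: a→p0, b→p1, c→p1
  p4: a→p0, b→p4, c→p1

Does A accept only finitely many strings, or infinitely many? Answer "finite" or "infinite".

State p0 is reachable from the start and can reach an accepting state, and it lies on the cycle p0 → p0.
Traversing that cycle any number of times yields accepted strings of unbounded length, so the language is infinite.

infinite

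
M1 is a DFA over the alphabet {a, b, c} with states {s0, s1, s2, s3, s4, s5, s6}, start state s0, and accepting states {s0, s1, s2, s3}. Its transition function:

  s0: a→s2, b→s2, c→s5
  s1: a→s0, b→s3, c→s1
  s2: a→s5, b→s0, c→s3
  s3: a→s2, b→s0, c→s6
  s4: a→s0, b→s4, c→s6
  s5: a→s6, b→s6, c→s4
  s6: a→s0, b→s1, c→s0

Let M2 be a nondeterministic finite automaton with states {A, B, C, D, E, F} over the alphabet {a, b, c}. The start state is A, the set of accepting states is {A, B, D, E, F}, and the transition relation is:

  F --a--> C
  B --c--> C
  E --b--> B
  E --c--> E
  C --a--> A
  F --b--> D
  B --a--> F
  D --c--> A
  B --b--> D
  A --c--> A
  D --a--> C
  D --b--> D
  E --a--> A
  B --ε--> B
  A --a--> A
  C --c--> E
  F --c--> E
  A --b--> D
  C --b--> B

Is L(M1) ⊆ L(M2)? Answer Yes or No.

No

The string aba is in L(M1) but not in L(M2).
So L(M1) ⊄ L(M2).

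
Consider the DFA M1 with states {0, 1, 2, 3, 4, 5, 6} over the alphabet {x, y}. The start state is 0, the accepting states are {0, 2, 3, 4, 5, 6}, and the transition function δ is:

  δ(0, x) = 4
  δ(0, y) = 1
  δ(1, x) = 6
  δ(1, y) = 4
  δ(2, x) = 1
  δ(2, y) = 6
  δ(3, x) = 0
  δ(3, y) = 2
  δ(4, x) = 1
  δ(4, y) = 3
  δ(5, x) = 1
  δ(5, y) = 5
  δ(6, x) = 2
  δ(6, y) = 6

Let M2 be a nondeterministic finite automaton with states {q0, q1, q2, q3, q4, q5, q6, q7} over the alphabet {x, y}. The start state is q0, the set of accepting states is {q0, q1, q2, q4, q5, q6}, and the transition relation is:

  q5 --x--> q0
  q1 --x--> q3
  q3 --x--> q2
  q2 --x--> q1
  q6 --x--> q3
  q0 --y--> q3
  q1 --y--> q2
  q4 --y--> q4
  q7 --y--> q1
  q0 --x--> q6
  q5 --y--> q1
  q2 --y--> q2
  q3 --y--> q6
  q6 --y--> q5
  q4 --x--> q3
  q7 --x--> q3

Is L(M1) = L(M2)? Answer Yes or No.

Yes

Exploring the product automaton M1 × M2 from the start pair (0, q0), following both machines on each input symbol, reaches 6 state pairs: (0, q0), (4, q6), (1, q3), (3, q5), (6, q2), (2, q1).
M1 accepts in {0, 2, 3, 4, 5, 6} and M2 accepts in {q0, q1, q2, q4, q5, q6}. In every reachable pair the two components are either both accepting — (0, q0), (4, q6), (3, q5), (6, q2), (2, q1) — or both non-accepting, so no string is accepted by exactly one of the machines: L(M1) \ L(M2) and L(M2) \ L(M1) are both empty.
Hence every string is accepted by M1 iff it is accepted by M2, and the two languages coincide.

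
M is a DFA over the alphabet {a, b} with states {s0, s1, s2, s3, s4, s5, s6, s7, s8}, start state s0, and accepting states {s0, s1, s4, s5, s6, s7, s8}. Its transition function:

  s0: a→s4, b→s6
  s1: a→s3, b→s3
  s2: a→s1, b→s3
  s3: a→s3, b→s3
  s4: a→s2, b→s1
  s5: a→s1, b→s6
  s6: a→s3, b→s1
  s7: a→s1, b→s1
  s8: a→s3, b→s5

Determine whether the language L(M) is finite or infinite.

The useful states (reachable from s0 and able to reach an accepting state) are {s0, s1, s2, s4, s6}.
Restricted to these states the transition graph has no cycle, so every accepting path has bounded length and L is finite.

finite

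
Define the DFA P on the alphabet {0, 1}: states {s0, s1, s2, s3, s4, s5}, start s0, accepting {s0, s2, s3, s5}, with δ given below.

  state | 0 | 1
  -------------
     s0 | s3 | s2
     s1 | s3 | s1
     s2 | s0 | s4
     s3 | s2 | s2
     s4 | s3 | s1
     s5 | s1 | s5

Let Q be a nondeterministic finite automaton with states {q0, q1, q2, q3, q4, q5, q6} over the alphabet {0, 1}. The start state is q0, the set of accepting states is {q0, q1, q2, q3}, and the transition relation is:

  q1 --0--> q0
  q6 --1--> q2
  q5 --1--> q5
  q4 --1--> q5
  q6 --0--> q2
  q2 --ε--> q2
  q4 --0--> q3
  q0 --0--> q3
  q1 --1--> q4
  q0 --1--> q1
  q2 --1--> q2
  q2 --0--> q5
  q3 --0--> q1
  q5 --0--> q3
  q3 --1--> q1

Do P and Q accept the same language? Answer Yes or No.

Exploring the product automaton P × Q from the start pair (s0, q0), following both machines on each input symbol, reaches 5 state pairs: (s0, q0), (s3, q3), (s2, q1), (s4, q4), (s1, q5).
P accepts in {s0, s2, s3, s5} and Q accepts in {q0, q1, q2, q3}. In every reachable pair the two components are either both accepting — (s0, q0), (s3, q3), (s2, q1) — or both non-accepting, so no string is accepted by exactly one of the machines: L(P) \ L(Q) and L(Q) \ L(P) are both empty.
Hence every string is accepted by P iff it is accepted by Q, and the two languages coincide.

Yes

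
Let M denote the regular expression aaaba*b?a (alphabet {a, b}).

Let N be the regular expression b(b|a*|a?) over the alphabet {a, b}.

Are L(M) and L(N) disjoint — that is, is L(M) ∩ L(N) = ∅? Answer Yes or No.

Yes

Converting the expression M to a DFA (subset construction, then merging equivalent states) gives the minimal DFA with states {m0, m1, m2, m3, m4, m5, m6, m7, m8}, start state m0, accepting states {m6, m8} and transitions m0: a→m1, b→m2; m1: a→m3, b→m2; m2: a→m2, b→m2; m3: a→m4, b→m2; m4: a→m2, b→m5; m5: a→m6, b→m7; m6: a→m6, b→m7; m7: a→m8, b→m2; m8: a→m2, b→m2.
Converting the expression N to a DFA (subset construction, then merging equivalent states) gives the minimal DFA with states {n0, n1, n2, n3, n4}, start state n0, accepting states {n2, n3, n4} and transitions n0: a→n1, b→n2; n1: a→n1, b→n1; n2: a→n3, b→n4; n3: a→n3, b→n1; n4: a→n1, b→n1.
Exploring the product automaton M × N from the start pair (m0, n0), following both machines on each input symbol, reaches 12 state pairs: (m0, n0), (m1, n1), (m2, n2), (m3, n1), (m2, n1), (m2, n3), (m2, n4), (m4, n1), (m5, n1), (m6, n1), (m7, n1), (m8, n1).
M accepts in {m6, m8} and N accepts in {n2, n3, n4}; no reachable pair has both components accepting, so no string drives both machines to acceptance simultaneously and L(M) ∩ L(N) = ∅.
So no string is accepted by both, and the intersection is empty.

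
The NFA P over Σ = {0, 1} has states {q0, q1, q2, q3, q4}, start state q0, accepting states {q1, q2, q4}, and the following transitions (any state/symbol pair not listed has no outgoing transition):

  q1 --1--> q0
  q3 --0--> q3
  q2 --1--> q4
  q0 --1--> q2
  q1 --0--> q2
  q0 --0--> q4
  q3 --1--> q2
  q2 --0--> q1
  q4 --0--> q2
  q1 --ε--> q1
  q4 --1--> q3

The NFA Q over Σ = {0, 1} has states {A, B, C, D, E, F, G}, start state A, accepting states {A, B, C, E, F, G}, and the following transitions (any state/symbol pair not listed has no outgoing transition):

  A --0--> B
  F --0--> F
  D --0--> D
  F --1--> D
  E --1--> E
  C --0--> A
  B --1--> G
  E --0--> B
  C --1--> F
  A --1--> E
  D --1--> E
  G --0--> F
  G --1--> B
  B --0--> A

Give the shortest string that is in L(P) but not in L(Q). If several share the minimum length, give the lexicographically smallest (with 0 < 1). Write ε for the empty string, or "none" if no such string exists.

The string 0101 is accepted by P but not by Q.
No shorter string lies in the difference, and 0101 is the lexicographically first length-4 string in L(P) \ L(Q).

0101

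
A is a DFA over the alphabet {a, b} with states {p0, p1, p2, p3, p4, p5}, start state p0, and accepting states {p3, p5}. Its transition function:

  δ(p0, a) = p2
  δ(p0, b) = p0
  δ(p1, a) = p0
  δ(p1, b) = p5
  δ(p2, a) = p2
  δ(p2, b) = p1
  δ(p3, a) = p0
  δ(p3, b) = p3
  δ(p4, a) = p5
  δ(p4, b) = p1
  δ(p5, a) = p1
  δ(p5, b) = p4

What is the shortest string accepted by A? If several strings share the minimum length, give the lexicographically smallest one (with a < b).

abb

A breadth-first search from p0 reaches an accepting state first via the path p0 → p2 → p1 → p5 on input abb.
No string of length < 3 is accepted (BFS exhausts all shorter strings without reaching an accepting state), and abb is the lexicographically least accepting string of length 3.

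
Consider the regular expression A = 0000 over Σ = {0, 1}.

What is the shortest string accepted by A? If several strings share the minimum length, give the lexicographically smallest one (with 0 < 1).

0000

By inspection of the expression, no string of length less than 4 matches, and 0000 is the lexicographically first match of length 4.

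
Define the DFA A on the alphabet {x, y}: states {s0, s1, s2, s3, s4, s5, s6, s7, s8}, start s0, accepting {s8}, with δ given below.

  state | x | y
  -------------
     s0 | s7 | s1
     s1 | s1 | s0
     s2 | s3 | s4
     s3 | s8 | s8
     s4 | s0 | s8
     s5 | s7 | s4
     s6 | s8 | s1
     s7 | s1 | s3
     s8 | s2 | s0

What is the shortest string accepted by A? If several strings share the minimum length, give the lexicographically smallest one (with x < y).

xyx

A breadth-first search from s0 reaches an accepting state first via the path s0 → s7 → s3 → s8 on input xyx.
No string of length < 3 is accepted (BFS exhausts all shorter strings without reaching an accepting state), and xyx is the lexicographically least accepting string of length 3.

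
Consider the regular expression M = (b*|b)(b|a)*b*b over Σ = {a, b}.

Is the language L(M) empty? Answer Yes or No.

The string b matches the expression, so it belongs to L(M).
Since L(M) contains at least one string, it is not empty.

No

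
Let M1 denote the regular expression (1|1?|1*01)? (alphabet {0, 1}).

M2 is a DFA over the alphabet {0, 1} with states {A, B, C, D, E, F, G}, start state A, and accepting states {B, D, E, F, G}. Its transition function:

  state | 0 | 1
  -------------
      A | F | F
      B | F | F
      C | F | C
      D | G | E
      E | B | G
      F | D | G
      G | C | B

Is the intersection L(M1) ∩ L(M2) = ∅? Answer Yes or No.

No

The string 1 is accepted by both M1 and M2.
Hence L(M1) ∩ L(M2) ≠ ∅.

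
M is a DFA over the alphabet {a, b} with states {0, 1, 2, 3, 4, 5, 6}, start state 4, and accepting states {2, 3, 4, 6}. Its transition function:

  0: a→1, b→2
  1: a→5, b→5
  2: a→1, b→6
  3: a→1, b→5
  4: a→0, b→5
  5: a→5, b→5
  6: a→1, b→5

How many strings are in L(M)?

3

The useful subgraph on states {0, 2, 4, 6} is acyclic, so L(M) is finite; the longest accepting path visits 4 useful states, giving maximum string length 3.
Counting accepting paths from 4 by length: 1 of length 0, 1 of length 2, 1 of length 3. Total 3.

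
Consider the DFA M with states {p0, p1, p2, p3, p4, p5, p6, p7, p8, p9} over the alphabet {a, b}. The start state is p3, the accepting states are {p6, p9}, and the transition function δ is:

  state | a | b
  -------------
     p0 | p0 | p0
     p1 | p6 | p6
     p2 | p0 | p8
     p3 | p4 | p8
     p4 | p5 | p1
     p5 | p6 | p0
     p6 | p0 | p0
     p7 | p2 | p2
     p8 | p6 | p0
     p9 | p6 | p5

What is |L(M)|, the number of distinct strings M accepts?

The useful subgraph on states {p1, p3, p4, p5, p6, p8} is acyclic, so L(M) is finite; the longest accepting path visits 4 useful states, giving maximum string length 3.
Counting accepting paths from p3 by length: 1 of length 2, 3 of length 3. Total 4.

4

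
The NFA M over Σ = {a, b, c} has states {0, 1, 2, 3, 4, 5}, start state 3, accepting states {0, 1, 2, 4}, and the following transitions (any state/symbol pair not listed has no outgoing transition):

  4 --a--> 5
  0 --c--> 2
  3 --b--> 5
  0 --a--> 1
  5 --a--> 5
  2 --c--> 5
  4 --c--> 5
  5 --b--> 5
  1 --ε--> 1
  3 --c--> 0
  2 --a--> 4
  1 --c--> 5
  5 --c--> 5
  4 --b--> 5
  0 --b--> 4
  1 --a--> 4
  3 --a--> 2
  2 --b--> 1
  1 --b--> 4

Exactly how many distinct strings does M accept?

The useful subgraph on states {0, 1, 2, 3, 4} is acyclic, so L(M) is finite; the longest accepting path visits 5 useful states, giving maximum string length 4.
Counting accepting paths from 3 by length: 2 of length 1, 5 of length 2, 6 of length 3, 2 of length 4. Total 15.

15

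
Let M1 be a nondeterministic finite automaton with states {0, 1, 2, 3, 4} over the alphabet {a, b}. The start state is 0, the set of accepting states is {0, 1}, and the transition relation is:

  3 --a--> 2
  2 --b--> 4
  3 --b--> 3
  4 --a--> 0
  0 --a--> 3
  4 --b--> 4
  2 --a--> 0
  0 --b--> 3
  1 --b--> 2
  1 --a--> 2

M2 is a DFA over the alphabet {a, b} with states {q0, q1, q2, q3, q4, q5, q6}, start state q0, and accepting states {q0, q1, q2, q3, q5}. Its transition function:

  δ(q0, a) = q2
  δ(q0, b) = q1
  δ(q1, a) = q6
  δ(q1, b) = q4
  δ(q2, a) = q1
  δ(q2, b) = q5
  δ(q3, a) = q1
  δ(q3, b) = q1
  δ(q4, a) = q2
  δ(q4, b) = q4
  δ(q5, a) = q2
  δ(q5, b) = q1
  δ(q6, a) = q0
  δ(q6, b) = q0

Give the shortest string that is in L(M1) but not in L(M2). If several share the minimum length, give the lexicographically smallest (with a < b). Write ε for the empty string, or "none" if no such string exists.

aaa

The string aaa is accepted by M1 but not by M2.
No shorter string lies in the difference, and aaa is the lexicographically first length-3 string in L(M1) \ L(M2).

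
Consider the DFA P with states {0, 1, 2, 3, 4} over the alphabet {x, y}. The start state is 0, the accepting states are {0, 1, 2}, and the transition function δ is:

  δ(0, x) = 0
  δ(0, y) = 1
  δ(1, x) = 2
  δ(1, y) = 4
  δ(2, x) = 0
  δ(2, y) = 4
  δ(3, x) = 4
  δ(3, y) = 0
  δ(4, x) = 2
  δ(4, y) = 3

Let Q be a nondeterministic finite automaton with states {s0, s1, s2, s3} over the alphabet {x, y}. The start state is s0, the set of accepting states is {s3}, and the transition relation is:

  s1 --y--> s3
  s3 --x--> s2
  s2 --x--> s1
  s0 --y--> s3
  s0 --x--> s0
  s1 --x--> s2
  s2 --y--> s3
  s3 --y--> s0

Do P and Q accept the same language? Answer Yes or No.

No

The empty string ε is accepted by P but rejected by Q.
So L(P) ≠ L(Q).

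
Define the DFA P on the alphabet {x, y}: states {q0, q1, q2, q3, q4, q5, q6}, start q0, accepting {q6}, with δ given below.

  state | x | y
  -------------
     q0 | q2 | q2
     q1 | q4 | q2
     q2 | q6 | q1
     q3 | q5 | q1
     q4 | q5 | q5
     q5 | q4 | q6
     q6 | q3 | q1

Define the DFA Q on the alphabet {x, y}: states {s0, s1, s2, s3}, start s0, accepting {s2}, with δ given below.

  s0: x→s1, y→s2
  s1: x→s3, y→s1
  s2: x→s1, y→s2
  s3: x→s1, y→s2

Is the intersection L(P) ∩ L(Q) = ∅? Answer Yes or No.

The string xxxxy is accepted by both P and Q.
Hence L(P) ∩ L(Q) ≠ ∅.

No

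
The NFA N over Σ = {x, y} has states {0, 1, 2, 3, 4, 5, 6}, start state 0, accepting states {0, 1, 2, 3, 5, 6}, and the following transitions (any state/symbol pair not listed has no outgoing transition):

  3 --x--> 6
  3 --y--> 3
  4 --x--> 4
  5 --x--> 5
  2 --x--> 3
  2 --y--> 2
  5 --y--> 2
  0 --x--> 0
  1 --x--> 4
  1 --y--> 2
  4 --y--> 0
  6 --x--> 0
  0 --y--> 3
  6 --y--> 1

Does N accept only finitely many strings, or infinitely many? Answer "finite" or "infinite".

infinite

State 0 is reachable from the start and can reach an accepting state, and it lies on the cycle 0 → 0.
Traversing that cycle any number of times yields accepted strings of unbounded length, so the language is infinite.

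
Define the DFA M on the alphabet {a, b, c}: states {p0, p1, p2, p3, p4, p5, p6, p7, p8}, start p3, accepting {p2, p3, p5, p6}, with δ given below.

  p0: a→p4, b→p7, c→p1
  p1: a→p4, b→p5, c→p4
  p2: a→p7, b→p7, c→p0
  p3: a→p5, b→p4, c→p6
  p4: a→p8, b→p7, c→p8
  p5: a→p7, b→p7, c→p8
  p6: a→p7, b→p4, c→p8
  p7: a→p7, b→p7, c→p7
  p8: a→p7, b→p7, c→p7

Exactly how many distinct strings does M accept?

The useful subgraph on states {p3, p5, p6} is acyclic, so L(M) is finite; the longest accepting path visits 2 useful states, giving maximum string length 1.
Counting accepting paths from p3 by length: 1 of length 0, 2 of length 1. Total 3.

3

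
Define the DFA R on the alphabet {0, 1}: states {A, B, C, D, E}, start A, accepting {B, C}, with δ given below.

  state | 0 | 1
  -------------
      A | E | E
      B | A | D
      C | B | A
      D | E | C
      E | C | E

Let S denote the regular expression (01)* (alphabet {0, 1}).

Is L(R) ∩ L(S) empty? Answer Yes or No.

Converting the expression S to a DFA (subset construction, then merging equivalent states) gives the minimal DFA with states {s0, s1, s2}, start state s0, accepting states {s0} and transitions s0: 0→s1, 1→s2; s1: 0→s2, 1→s0; s2: 0→s2, 1→s2.
Exploring the product automaton R × S from the start pair (A, s0), following both machines on each input symbol, reaches 9 state pairs: (A, s0), (E, s1), (E, s2), (C, s2), (E, s0), (B, s2), (A, s2), (C, s1), (D, s2).
R accepts in {B, C} and S accepts in {s0}; no reachable pair has both components accepting, so no string drives both machines to acceptance simultaneously and L(R) ∩ L(S) = ∅.
So no string is accepted by both, and the intersection is empty.

Yes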